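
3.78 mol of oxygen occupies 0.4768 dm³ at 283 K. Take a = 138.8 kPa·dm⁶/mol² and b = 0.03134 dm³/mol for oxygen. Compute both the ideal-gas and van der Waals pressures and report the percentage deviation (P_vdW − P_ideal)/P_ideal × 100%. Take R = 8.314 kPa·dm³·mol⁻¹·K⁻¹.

-13.71 %

Ideal: P_ideal = nRT/V = (3.78)(8.314)(283)/0.4768 = 18653.1 kPa
vdW: P = nRT/(V − nb) − a n²/V² = 8893.82/0.358335 − 1983.23/0.227338 = 24819.8 − 8723.71 = 16096.1 kPa
% deviation = (16096.1 − 18653.1)/18653.1 × 100% = -13.71%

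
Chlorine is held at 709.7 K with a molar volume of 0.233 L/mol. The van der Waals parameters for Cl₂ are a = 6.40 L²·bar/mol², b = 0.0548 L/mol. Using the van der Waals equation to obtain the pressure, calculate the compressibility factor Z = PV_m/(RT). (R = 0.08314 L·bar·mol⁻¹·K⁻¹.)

Z ≈ 0.8420

P = RT/(V_m − b) − a/V_m² = (0.08314)(709.7)/(0.233 − 0.0548) − 6.40/(0.233)²
  = 59.004/0.17820 − 117.89 = 331.11 − 117.89 = 213.22 bar
Z = PV_m/(RT) = (213.22)(0.233)/((0.08314)(709.7)) = 49.680/59.004 = 0.8420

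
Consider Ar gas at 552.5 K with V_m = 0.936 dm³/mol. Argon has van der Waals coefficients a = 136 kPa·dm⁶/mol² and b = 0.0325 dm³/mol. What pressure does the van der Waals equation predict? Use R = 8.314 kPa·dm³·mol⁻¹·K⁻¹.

P = RT/(V_m − b) − a/V_m²
RT/(V_m − b) = (8.314)(552.5)/(0.936 − 0.0325) = 4593.5/0.90350 = 5084.1 kPa
a/V_m² = 136/(0.936)² = 155.23 kPa
P = 5084.1 − 155.23 = 4929 kPa

P ≈ 4929 kPa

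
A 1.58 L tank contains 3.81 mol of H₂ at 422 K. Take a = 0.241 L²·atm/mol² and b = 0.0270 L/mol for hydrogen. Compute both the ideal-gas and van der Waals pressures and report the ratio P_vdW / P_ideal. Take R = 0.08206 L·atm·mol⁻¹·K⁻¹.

P_vdW / P_ideal ≈ 1.053

Ideal: P_ideal = nRT/V = (3.81)(0.08206)(422)/1.58 = 83.5049 atm
vdW: P = nRT/(V − nb) − a n²/V² = 131.938/1.47713 − 3.49838/2.49640 = 89.3205 − 1.40137 = 87.9191 atm
Ratio = 87.9191/83.5049 = 1.053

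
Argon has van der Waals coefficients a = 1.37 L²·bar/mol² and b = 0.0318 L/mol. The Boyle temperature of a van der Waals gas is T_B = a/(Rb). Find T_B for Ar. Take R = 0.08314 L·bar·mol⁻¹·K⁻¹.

For a van der Waals gas the second virial coefficient B₂ = b − a/(RT) vanishes at T_B = a/(Rb).
T_B = 1.37/(0.08314×0.0318) = 1.37/0.0026439 = 518.2 K

T_B ≈ 518.2 K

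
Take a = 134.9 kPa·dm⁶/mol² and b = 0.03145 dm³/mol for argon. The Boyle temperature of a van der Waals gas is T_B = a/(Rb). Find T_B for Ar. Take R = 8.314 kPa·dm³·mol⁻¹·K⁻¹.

T_B ≈ 515.9 K

For a van der Waals gas the second virial coefficient B₂ = b − a/(RT) vanishes at T_B = a/(Rb).
T_B = 134.9/(8.314×0.03145) = 134.9/0.26148 = 515.9 K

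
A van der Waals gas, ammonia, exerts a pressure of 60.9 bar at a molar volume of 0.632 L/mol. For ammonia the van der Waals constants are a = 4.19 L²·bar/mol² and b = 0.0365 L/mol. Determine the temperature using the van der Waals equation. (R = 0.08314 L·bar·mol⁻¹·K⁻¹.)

T ≈ 511.3 K

T = (P + a/V_m²)(V_m − b)/R
P + a/V_m² = 60.9 + 4.19/(0.632)² = 71.390 bar
V_m − b = 0.632 − 0.0365 = 0.59550 L/mol
T = (71.390)(0.59550)/0.08314 = 511.3 K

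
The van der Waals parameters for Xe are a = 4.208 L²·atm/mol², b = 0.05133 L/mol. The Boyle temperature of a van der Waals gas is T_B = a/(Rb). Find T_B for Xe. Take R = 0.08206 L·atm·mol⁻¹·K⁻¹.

T_B ≈ 999.0 K

For a van der Waals gas the second virial coefficient B₂ = b − a/(RT) vanishes at T_B = a/(Rb).
T_B = 4.208/(0.08206×0.05133) = 4.208/0.0042121 = 999.0 K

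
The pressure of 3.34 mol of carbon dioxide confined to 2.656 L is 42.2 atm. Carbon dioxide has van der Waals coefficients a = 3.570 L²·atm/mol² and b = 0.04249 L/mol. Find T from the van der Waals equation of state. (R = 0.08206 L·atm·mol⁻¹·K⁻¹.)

T ≈ 438.9 K

T = (P + a n²/V²)(V − nb)/(nR)
P + a n²/V² = 42.2 + (3.570)(3.34)²/(2.656)² = 47.846 atm
V − nb = 2.656 − (3.34)(0.04249) = 2.5141 L
T = (47.846)(2.5141)/((3.34)(0.08206)) = 438.9 K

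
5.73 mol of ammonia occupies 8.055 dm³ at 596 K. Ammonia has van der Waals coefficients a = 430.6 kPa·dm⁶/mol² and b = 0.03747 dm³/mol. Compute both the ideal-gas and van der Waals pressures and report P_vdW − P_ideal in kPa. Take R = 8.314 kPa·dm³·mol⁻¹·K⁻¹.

ΔP ≈ -121.4 kPa

Ideal: P_ideal = nRT/V = (5.73)(8.314)(596)/8.055 = 3524.89 kPa
vdW: P = nRT/(V − nb) − a n²/V² = 28393.0/7.84030 − 14137.8/64.8830 = 3621.42 − 217.897 = 3403.52 kPa
ΔP = 3403.52 − 3524.89 = -121.4 kPa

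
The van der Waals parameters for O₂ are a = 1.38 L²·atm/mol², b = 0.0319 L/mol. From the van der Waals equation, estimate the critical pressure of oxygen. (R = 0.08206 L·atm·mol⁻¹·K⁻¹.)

P_c ≈ 50.23 atm

For a van der Waals gas, P_c = a/(27b²).
P_c = 1.38/(27×(0.0319)²) = 1.38/0.027475 = 50.23 atm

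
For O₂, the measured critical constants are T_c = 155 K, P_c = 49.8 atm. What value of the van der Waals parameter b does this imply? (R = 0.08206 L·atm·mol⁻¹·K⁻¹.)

b ≈ 0.03193 L/mol

From T_c = 8a/(27Rb) and P_c = a/(27b²): b = R T_c/(8 P_c).
b = (0.08206)(155)/(8×49.8) = 12.719/398.40 = 0.03193 L/mol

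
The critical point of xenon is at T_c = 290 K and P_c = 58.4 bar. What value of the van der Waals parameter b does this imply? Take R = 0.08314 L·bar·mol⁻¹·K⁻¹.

From T_c = 8a/(27Rb) and P_c = a/(27b²): b = R T_c/(8 P_c).
b = (0.08314)(290)/(8×58.4) = 24.111/467.20 = 0.05161 L/mol

b ≈ 0.05161 L/mol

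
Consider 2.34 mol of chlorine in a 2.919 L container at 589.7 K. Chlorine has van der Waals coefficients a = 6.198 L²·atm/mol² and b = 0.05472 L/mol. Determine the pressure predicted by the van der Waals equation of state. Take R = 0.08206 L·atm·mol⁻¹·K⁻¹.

P ≈ 36.59 atm

P = nRT/(V − nb) − a n²/V²
nRT/(V − nb) = (2.34)(0.08206)(589.7)/(2.919 − 2.34×0.05472) = 113.23/2.7910 = 40.570 atm
a n²/V² = (6.198)(2.34)²/(2.919)² = 3.9830 atm
P = 40.570 − 3.9830 = 36.59 atm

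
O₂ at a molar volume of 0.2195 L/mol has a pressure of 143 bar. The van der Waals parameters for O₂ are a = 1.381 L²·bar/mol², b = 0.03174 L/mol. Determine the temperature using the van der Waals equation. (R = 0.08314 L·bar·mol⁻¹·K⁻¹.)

T = (P + a/V_m²)(V_m − b)/R
P + a/V_m² = 143 + 1.381/(0.2195)² = 171.66 bar
V_m − b = 0.2195 − 0.03174 = 0.18776 L/mol
T = (171.66)(0.18776)/0.08314 = 387.7 K

T ≈ 387.7 K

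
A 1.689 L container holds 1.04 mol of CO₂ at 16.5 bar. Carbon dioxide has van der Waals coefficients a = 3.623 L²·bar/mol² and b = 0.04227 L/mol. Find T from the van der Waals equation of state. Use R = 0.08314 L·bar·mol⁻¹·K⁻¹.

T ≈ 340.1 K

T = (P + a n²/V²)(V − nb)/(nR)
P + a n²/V² = 16.5 + (3.623)(1.04)²/(1.689)² = 17.874 bar
V − nb = 1.689 − (1.04)(0.04227) = 1.6450 L
T = (17.874)(1.6450)/((1.04)(0.08314)) = 340.1 K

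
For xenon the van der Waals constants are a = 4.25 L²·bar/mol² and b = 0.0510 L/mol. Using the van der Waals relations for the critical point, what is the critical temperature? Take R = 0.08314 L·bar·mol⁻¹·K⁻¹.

For a van der Waals gas, T_c = 8a/(27Rb).
T_c = 8×4.25/(27×0.08314×0.0510) = 34.000/0.11448 = 297.0 K

T_c ≈ 297.0 K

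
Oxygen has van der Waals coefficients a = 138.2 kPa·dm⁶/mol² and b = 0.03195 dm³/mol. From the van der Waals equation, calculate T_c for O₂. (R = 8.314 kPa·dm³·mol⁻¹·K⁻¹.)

For a van der Waals gas, T_c = 8a/(27Rb).
T_c = 8×138.2/(27×8.314×0.03195) = 1105.6/7.1721 = 154.2 K

T_c ≈ 154.2 K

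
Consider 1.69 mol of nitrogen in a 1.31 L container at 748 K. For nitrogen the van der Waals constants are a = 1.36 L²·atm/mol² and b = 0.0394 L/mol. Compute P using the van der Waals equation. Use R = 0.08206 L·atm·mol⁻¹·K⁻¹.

P ≈ 81.16 atm

P = nRT/(V − nb) − a n²/V²
nRT/(V − nb) = (1.69)(0.08206)(748)/(1.31 − 1.69×0.0394) = 103.73/1.2434 = 83.424 atm
a n²/V² = (1.36)(1.69)²/(1.31)² = 2.2634 atm
P = 83.424 − 2.2634 = 81.16 atm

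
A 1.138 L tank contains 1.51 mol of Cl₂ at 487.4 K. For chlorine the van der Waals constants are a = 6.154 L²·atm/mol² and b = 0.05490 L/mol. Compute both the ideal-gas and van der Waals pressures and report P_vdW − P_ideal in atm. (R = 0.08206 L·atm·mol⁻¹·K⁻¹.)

ΔP ≈ -6.665 atm

Ideal: P_ideal = nRT/V = (1.51)(0.08206)(487.4)/1.138 = 53.0703 atm
vdW: P = nRT/(V − nb) − a n²/V² = 60.3940/1.05510 − 14.0317/1.29504 = 57.2401 − 10.8350 = 46.4051 atm
ΔP = 46.4051 − 53.0703 = -6.665 atm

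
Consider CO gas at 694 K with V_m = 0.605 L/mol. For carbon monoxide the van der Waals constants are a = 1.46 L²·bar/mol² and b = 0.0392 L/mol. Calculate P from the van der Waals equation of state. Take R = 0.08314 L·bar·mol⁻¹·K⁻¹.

P = RT/(V_m − b) − a/V_m²
RT/(V_m − b) = (0.08314)(694)/(0.605 − 0.0392) = 57.699/0.56580 = 101.98 bar
a/V_m² = 1.46/(0.605)² = 3.9888 bar
P = 101.98 − 3.9888 = 97.99 bar

P ≈ 97.99 bar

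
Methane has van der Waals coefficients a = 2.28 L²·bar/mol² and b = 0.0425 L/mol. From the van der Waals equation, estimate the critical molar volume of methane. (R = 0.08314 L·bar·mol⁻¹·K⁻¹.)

For a van der Waals gas, V_m,c = 3b.
V_m,c = 3×0.0425 = 0.1275 L/mol

V_m,c ≈ 0.1275 L/mol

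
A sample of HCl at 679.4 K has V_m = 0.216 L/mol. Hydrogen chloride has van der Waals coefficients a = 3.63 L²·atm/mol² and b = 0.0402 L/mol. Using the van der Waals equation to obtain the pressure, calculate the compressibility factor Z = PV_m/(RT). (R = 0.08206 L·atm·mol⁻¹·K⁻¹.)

Z ≈ 0.9272

P = RT/(V_m − b) − a/V_m² = (0.08206)(679.4)/(0.216 − 0.0402) − 3.63/(0.216)²
  = 55.752/0.17580 − 77.803 = 317.13 − 77.803 = 239.33 atm
Z = PV_m/(RT) = (239.33)(0.216)/((0.08206)(679.4)) = 51.695/55.752 = 0.9272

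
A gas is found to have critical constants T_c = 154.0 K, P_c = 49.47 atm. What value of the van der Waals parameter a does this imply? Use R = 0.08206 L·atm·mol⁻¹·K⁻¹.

a ≈ 1.362 L²·atm/mol²

From T_c = 8a/(27Rb) and P_c = a/(27b²): a = 27 R² T_c²/(64 P_c).
a = 27×(0.08206)²×(154.0)²/(64×49.47) = 4311.9/3166.1 = 1.362 L²·atm/mol²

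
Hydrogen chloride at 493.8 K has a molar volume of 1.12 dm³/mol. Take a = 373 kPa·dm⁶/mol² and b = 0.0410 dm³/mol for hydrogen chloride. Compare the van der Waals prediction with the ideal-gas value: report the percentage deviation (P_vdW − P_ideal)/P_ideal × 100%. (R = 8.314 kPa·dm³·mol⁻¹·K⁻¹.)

-4.31 %

Ideal: P_ideal = RT/V_m = (8.314)(493.8)/1.12 = 3665.58 kPa
vdW: P = RT/(V_m − b) − a/V_m² = 4105.45/1.07900 − 373/1.25440 = 3804.87 − 297.353 = 3507.52 kPa
% deviation = (3507.52 − 3665.58)/3665.58 × 100% = -4.31%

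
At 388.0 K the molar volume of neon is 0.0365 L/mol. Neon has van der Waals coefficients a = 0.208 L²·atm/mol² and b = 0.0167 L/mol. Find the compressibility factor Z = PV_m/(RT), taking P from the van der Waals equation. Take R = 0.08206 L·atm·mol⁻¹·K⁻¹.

Z ≈ 1.664

P = RT/(V_m − b) − a/V_m² = (0.08206)(388.0)/(0.0365 − 0.0167) − 0.208/(0.0365)²
  = 31.839/0.019800 − 156.13 = 1608.0 − 156.13 = 1451.9 atm
Z = PV_m/(RT) = (1451.9)(0.0365)/((0.08206)(388.0)) = 52.994/31.839 = 1.664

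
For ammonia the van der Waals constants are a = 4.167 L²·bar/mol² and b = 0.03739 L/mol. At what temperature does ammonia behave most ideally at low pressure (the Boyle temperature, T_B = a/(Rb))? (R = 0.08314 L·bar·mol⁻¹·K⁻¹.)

T_B ≈ 1340 K

For a van der Waals gas the second virial coefficient B₂ = b − a/(RT) vanishes at T_B = a/(Rb).
T_B = 4.167/(0.08314×0.03739) = 4.167/0.0031086 = 1340 K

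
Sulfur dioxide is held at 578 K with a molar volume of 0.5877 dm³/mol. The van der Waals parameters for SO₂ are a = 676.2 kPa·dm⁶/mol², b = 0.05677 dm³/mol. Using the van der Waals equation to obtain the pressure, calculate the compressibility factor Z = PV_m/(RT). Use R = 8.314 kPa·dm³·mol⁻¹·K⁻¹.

Z ≈ 0.8675

P = RT/(V_m − b) − a/V_m² = (8.314)(578)/(0.5877 − 0.05677) − 676.2/(0.5877)²
  = 4805.5/0.53093 − 1957.8 = 9051.1 − 1957.8 = 7093.3 kPa
Z = PV_m/(RT) = (7093.3)(0.5877)/((8.314)(578)) = 4168.7/4805.5 = 0.8675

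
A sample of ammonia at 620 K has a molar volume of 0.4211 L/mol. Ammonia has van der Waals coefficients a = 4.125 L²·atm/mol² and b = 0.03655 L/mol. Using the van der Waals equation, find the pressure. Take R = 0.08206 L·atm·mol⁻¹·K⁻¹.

P = RT/(V_m − b) − a/V_m²
RT/(V_m − b) = (0.08206)(620)/(0.4211 − 0.03655) = 50.877/0.38455 = 132.30 atm
a/V_m² = 4.125/(0.4211)² = 23.262 atm
P = 132.30 − 23.262 = 109.0 atm

P ≈ 109.0 atm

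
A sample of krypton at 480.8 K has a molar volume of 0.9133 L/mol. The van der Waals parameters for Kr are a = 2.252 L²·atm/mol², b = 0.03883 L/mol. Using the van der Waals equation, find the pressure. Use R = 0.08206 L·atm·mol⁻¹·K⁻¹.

P ≈ 42.42 atm

P = RT/(V_m − b) − a/V_m²
RT/(V_m − b) = (0.08206)(480.8)/(0.9133 − 0.03883) = 39.454/0.87447 = 45.118 atm
a/V_m² = 2.252/(0.9133)² = 2.6999 atm
P = 45.118 − 2.6999 = 42.42 atm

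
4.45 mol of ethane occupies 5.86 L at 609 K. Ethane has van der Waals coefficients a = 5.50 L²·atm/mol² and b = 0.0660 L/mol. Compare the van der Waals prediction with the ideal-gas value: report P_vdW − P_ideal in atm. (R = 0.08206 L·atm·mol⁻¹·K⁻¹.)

Ideal: P_ideal = nRT/V = (4.45)(0.08206)(609)/5.86 = 37.9499 atm
vdW: P = nRT/(V − nb) − a n²/V² = 222.387/5.56630 − 108.914/34.3396 = 39.9524 − 3.17167 = 36.7807 atm
ΔP = 36.7807 − 37.9499 = -1.169 atm

ΔP ≈ -1.169 atm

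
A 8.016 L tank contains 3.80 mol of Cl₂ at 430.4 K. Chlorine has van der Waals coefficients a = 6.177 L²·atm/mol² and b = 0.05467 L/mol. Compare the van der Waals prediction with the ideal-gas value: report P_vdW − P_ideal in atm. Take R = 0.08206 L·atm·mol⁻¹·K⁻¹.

Ideal: P_ideal = nRT/V = (3.80)(0.08206)(430.4)/8.016 = 16.7429 atm
vdW: P = nRT/(V − nb) − a n²/V² = 134.211/7.80825 − 89.1959/64.2563 = 17.1884 − 1.38813 = 15.8003 atm
ΔP = 15.8003 − 16.7429 = -0.943 atm

ΔP ≈ -0.943 atm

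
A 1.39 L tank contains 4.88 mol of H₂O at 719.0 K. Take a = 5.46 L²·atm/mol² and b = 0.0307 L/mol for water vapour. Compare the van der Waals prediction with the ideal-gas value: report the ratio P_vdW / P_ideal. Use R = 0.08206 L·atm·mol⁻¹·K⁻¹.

P_vdW / P_ideal ≈ 0.7959

Ideal: P_ideal = nRT/V = (4.88)(0.08206)(719.0)/1.39 = 207.141 atm
vdW: P = nRT/(V − nb) − a n²/V² = 287.926/1.24018 − 130.027/1.93210 = 232.165 − 67.2983 = 164.867 atm
Ratio = 164.867/207.141 = 0.7959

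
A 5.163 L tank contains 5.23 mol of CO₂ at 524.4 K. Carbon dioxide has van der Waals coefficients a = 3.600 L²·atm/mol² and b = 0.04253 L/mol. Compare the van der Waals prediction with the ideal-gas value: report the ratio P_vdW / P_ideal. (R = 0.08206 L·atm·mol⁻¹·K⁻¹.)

P_vdW / P_ideal ≈ 0.9603

Ideal: P_ideal = nRT/V = (5.23)(0.08206)(524.4)/5.163 = 43.5907 atm
vdW: P = nRT/(V − nb) − a n²/V² = 225.059/4.94057 − 98.4704/26.6566 = 45.5532 − 3.69403 = 41.8592 atm
Ratio = 41.8592/43.5907 = 0.9603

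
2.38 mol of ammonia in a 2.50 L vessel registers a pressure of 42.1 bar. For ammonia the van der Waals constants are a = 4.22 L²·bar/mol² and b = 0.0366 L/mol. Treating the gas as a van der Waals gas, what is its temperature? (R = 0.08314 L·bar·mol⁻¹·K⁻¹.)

T = (P + a n²/V²)(V − nb)/(nR)
P + a n²/V² = 42.1 + (4.22)(2.38)²/(2.50)² = 45.925 bar
V − nb = 2.50 − (2.38)(0.0366) = 2.4129 L
T = (45.925)(2.4129)/((2.38)(0.08314)) = 560.0 K

T ≈ 560.0 K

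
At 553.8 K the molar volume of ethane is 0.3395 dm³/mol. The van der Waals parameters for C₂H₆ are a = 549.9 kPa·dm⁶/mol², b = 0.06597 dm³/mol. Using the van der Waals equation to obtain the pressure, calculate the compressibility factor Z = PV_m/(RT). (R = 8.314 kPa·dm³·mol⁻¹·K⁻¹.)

Z ≈ 0.8894

P = RT/(V_m − b) − a/V_m² = (8.314)(553.8)/(0.3395 − 0.06597) − 549.9/(0.3395)²
  = 4604.3/0.27353 − 4770.9 = 16833 − 4770.9 = 12062 kPa
Z = PV_m/(RT) = (12062)(0.3395)/((8.314)(553.8)) = 4095.0/4604.3 = 0.8894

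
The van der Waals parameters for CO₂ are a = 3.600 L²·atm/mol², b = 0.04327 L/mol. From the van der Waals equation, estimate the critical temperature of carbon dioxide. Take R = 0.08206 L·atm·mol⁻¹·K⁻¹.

T_c ≈ 300.4 K

For a van der Waals gas, T_c = 8a/(27Rb).
T_c = 8×3.600/(27×0.08206×0.04327) = 28.800/0.095870 = 300.4 K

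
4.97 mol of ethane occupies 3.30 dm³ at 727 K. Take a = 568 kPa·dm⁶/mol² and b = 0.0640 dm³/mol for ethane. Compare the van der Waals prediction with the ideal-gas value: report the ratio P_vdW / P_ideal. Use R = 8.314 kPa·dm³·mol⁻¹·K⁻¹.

P_vdW / P_ideal ≈ 0.9651

Ideal: P_ideal = nRT/V = (4.97)(8.314)(727)/3.30 = 9103.05 kPa
vdW: P = nRT/(V − nb) − a n²/V² = 30040.1/2.98192 − 14030.1/10.8900 = 10074.1 − 1288.35 = 8785.8 kPa
Ratio = 8785.8/9103.05 = 0.9651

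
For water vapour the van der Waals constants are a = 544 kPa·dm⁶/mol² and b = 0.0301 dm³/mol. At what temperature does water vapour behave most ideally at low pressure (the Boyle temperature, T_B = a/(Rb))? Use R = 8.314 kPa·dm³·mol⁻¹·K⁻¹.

For a van der Waals gas the second virial coefficient B₂ = b − a/(RT) vanishes at T_B = a/(Rb).
T_B = 544/(8.314×0.0301) = 544/0.25025 = 2174 K

T_B ≈ 2174 K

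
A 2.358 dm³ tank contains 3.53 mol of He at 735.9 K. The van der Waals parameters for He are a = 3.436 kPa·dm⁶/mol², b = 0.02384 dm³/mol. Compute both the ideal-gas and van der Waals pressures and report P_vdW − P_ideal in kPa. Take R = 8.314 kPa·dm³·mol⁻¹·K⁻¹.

ΔP ≈ 331.3 kPa

Ideal: P_ideal = nRT/V = (3.53)(8.314)(735.9)/2.358 = 9159.25 kPa
vdW: P = nRT/(V − nb) − a n²/V² = 21597.5/2.27384 − 42.8157/5.56016 = 9498.25 − 7.70044 = 9490.55 kPa
ΔP = 9490.55 − 9159.25 = 331.3 kPa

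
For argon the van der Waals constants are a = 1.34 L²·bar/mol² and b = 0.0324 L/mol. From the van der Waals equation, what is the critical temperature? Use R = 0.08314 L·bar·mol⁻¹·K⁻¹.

T_c ≈ 147.4 K

For a van der Waals gas, T_c = 8a/(27Rb).
T_c = 8×1.34/(27×0.08314×0.0324) = 10.720/0.072731 = 147.4 K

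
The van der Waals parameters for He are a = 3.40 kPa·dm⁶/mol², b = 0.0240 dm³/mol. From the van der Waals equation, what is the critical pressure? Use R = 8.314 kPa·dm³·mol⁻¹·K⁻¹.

For a van der Waals gas, P_c = a/(27b²).
P_c = 3.40/(27×(0.0240)²) = 3.40/0.015552 = 218.6 kPa

P_c ≈ 218.6 kPa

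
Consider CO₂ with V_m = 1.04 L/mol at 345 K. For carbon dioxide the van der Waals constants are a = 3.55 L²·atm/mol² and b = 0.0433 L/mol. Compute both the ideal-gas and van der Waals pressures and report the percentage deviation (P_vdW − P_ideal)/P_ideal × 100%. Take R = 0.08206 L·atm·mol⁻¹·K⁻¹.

-7.71 %

Ideal: P_ideal = RT/V_m = (0.08206)(345)/1.04 = 27.2218 atm
vdW: P = RT/(V_m − b) − a/V_m² = 28.3107/0.996700 − 3.55/1.08160 = 28.4044 − 3.28217 = 25.1222 atm
% deviation = (25.1222 − 27.2218)/27.2218 × 100% = -7.71%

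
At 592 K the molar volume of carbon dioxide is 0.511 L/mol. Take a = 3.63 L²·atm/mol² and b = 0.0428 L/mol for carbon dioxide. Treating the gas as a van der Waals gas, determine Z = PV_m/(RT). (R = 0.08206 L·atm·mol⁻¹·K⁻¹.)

P = RT/(V_m − b) − a/V_m² = (0.08206)(592)/(0.511 − 0.0428) − 3.63/(0.511)²
  = 48.580/0.46820 − 13.902 = 103.76 − 13.902 = 89.86 atm
Z = PV_m/(RT) = (89.86)(0.511)/((0.08206)(592)) = 45.918/48.580 = 0.9452

Z ≈ 0.9452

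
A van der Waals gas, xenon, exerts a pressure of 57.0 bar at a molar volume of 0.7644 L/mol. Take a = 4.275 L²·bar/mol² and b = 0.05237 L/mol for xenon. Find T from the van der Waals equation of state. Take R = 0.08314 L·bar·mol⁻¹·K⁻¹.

T = (P + a/V_m²)(V_m − b)/R
P + a/V_m² = 57.0 + 4.275/(0.7644)² = 64.316 bar
V_m − b = 0.7644 − 0.05237 = 0.71203 L/mol
T = (64.316)(0.71203)/0.08314 = 550.8 K

T ≈ 550.8 K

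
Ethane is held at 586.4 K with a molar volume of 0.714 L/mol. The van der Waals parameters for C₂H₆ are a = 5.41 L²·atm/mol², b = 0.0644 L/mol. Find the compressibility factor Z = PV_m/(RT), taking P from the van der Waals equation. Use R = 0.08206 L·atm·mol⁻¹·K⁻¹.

Z ≈ 0.9417

P = RT/(V_m − b) − a/V_m² = (0.08206)(586.4)/(0.714 − 0.0644) − 5.41/(0.714)²
  = 48.120/0.64960 − 10.612 = 74.076 − 10.612 = 63.464 atm
Z = PV_m/(RT) = (63.464)(0.714)/((0.08206)(586.4)) = 45.313/48.120 = 0.9417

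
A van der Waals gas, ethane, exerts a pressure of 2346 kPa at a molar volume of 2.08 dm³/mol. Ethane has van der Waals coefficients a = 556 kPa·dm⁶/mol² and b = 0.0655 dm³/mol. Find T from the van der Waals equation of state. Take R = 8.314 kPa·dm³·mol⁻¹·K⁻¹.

T ≈ 599.6 K

T = (P + a/V_m²)(V_m − b)/R
P + a/V_m² = 2346 + 556/(2.08)² = 2474.5 kPa
V_m − b = 2.08 − 0.0655 = 2.0145 dm³/mol
T = (2474.5)(2.0145)/8.314 = 599.6 K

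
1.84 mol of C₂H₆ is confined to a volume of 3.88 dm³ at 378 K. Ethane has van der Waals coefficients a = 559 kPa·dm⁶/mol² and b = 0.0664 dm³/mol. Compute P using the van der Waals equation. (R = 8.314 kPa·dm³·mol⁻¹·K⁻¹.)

P ≈ 1413 kPa

P = nRT/(V − nb) − a n²/V²
nRT/(V − nb) = (1.84)(8.314)(378)/(3.88 − 1.84×0.0664) = 5782.6/3.7578 = 1538.8 kPa
a n²/V² = (559)(1.84)²/(3.88)² = 125.71 kPa
P = 1538.8 − 125.71 = 1413 kPa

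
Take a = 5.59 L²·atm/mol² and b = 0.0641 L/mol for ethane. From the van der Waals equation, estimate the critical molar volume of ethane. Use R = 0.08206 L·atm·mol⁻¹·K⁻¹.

For a van der Waals gas, V_m,c = 3b.
V_m,c = 3×0.0641 = 0.1923 L/mol

V_m,c ≈ 0.1923 L/mol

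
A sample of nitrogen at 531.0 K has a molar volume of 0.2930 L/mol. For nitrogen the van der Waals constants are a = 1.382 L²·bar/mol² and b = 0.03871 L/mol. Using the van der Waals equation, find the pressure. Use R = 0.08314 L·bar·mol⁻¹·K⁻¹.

P = RT/(V_m − b) − a/V_m²
RT/(V_m − b) = (0.08314)(531.0)/(0.2930 − 0.03871) = 44.147/0.25429 = 173.61 bar
a/V_m² = 1.382/(0.2930)² = 16.098 bar
P = 173.61 − 16.098 = 157.5 bar

P ≈ 157.5 bar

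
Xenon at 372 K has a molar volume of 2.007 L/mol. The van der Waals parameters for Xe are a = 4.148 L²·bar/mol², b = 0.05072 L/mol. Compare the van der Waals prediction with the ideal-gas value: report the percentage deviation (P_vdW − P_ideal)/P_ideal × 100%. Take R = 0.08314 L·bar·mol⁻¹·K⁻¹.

Ideal: P_ideal = RT/V_m = (0.08314)(372)/2.007 = 15.4101 bar
vdW: P = RT/(V_m − b) − a/V_m² = 30.9281/1.95628 − 4.148/4.02805 = 15.8096 − 1.02978 = 14.7798 bar
% deviation = (14.7798 − 15.4101)/15.4101 × 100% = -4.09%

-4.09 %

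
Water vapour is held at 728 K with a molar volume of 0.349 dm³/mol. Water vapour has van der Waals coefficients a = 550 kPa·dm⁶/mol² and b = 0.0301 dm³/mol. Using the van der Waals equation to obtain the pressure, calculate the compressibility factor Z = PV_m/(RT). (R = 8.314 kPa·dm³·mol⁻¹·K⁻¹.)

P = RT/(V_m − b) − a/V_m² = (8.314)(728)/(0.349 − 0.0301) − 550/(0.349)²
  = 6052.6/0.31890 − 4515.6 = 18980 − 4515.6 = 14464 kPa
Z = PV_m/(RT) = (14464)(0.349)/((8.314)(728)) = 5047.9/6052.6 = 0.8340

Z ≈ 0.8340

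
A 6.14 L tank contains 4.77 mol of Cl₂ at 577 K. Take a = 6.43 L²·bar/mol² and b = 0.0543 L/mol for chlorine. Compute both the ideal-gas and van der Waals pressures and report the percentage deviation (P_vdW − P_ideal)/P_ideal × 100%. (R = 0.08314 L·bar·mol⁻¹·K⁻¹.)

Ideal: P_ideal = nRT/V = (4.77)(0.08314)(577)/6.14 = 37.2680 bar
vdW: P = nRT/(V − nb) − a n²/V² = 228.825/5.88099 − 146.301/37.6996 = 38.9093 − 3.88070 = 35.0286 bar
% deviation = (35.0286 − 37.2680)/37.2680 × 100% = -6.01%

-6.01 %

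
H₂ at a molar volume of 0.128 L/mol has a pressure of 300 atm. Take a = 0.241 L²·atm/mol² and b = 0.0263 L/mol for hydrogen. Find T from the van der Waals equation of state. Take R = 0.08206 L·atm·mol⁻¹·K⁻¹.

T = (P + a/V_m²)(V_m − b)/R
P + a/V_m² = 300 + 0.241/(0.128)² = 314.71 atm
V_m − b = 0.128 − 0.0263 = 0.10170 L/mol
T = (314.71)(0.10170)/0.08206 = 390.0 K

T ≈ 390.0 K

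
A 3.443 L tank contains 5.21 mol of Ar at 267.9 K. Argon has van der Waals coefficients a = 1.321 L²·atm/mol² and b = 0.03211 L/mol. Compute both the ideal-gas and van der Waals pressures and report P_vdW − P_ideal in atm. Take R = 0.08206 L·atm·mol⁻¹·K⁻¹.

ΔP ≈ -1.326 atm

Ideal: P_ideal = nRT/V = (5.21)(0.08206)(267.9)/3.443 = 33.2663 atm
vdW: P = nRT/(V − nb) − a n²/V² = 114.536/3.27571 − 35.8574/11.8542 = 34.9652 − 3.02487 = 31.9403 atm
ΔP = 31.9403 − 33.2663 = -1.326 atm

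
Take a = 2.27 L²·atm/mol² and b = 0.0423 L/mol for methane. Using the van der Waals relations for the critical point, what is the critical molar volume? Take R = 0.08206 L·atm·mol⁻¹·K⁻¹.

V_m,c ≈ 0.1269 L/mol

For a van der Waals gas, V_m,c = 3b.
V_m,c = 3×0.0423 = 0.1269 L/mol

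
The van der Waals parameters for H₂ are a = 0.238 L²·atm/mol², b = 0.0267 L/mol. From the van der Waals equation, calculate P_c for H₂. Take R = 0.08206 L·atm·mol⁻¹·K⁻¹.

For a van der Waals gas, P_c = a/(27b²).
P_c = 0.238/(27×(0.0267)²) = 0.238/0.019248 = 12.36 atm

P_c ≈ 12.36 atm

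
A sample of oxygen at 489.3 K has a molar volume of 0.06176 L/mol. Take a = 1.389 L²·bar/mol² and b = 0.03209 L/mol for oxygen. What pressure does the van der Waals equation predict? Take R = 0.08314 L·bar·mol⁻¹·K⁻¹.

P ≈ 1007 bar

P = RT/(V_m − b) − a/V_m²
RT/(V_m − b) = (0.08314)(489.3)/(0.06176 − 0.03209) = 40.680/0.029670 = 1371.1 bar
a/V_m² = 1.389/(0.06176)² = 364.16 bar
P = 1371.1 − 364.16 = 1007 bar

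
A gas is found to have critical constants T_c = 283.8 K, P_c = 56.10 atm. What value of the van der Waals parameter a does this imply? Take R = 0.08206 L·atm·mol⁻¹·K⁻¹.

From T_c = 8a/(27Rb) and P_c = a/(27b²): a = 27 R² T_c²/(64 P_c).
a = 27×(0.08206)²×(283.8)²/(64×56.10) = 14644/3590.4 = 4.079 L²·atm/mol²

a ≈ 4.079 L²·atm/mol²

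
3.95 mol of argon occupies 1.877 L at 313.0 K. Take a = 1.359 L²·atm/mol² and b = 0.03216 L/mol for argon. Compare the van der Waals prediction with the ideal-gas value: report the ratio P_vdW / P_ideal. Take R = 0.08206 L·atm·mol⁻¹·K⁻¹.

Ideal: P_ideal = nRT/V = (3.95)(0.08206)(313.0)/1.877 = 54.0516 atm
vdW: P = nRT/(V − nb) − a n²/V² = 101.455/1.74997 − 21.2038/3.52313 = 57.9753 − 6.01846 = 51.9568 atm
Ratio = 51.9568/54.0516 = 0.9612

P_vdW / P_ideal ≈ 0.9612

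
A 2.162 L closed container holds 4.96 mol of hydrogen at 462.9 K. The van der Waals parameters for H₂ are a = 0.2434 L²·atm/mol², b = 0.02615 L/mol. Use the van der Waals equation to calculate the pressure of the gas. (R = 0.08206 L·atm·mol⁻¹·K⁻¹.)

P ≈ 91.43 atm

P = nRT/(V − nb) − a n²/V²
nRT/(V − nb) = (4.96)(0.08206)(462.9)/(2.162 − 4.96×0.02615) = 188.41/2.0323 = 92.708 atm
a n²/V² = (0.2434)(4.96)²/(2.162)² = 1.2811 atm
P = 92.708 − 1.2811 = 91.43 atm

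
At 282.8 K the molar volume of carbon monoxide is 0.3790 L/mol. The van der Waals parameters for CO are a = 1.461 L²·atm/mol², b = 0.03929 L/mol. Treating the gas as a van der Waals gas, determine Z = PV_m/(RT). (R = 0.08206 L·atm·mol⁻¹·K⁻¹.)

P = RT/(V_m − b) − a/V_m² = (0.08206)(282.8)/(0.3790 − 0.03929) − 1.461/(0.3790)²
  = 23.207/0.33971 − 10.171 = 68.314 − 10.171 = 58.143 atm
Z = PV_m/(RT) = (58.143)(0.3790)/((0.08206)(282.8)) = 22.036/23.207 = 0.9495

Z ≈ 0.9495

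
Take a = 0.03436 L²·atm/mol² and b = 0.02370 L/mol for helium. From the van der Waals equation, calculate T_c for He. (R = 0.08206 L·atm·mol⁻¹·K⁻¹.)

T_c ≈ 5.235 K

For a van der Waals gas, T_c = 8a/(27Rb).
T_c = 8×0.03436/(27×0.08206×0.02370) = 0.27488/0.052510 = 5.235 K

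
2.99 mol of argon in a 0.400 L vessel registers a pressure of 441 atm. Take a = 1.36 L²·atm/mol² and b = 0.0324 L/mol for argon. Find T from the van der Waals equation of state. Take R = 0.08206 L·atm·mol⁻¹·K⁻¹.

T = (P + a n²/V²)(V − nb)/(nR)
P + a n²/V² = 441 + (1.36)(2.99)²/(0.400)² = 516.99 atm
V − nb = 0.400 − (2.99)(0.0324) = 0.30312 L
T = (516.99)(0.30312)/((2.99)(0.08206)) = 638.7 K

T ≈ 638.7 K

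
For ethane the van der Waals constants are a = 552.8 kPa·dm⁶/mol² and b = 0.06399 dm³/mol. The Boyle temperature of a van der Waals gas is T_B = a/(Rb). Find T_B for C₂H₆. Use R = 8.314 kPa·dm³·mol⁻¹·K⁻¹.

T_B ≈ 1039 K

For a van der Waals gas the second virial coefficient B₂ = b − a/(RT) vanishes at T_B = a/(Rb).
T_B = 552.8/(8.314×0.06399) = 552.8/0.53201 = 1039 K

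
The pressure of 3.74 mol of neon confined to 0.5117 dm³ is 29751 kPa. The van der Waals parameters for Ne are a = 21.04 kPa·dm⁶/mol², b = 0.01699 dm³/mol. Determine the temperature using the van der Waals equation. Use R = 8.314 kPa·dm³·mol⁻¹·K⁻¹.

T ≈ 445.0 K

T = (P + a n²/V²)(V − nb)/(nR)
P + a n²/V² = 29751 + (21.04)(3.74)²/(0.5117)² = 30875 kPa
V − nb = 0.5117 − (3.74)(0.01699) = 0.44816 dm³
T = (30875)(0.44816)/((3.74)(8.314)) = 445.0 K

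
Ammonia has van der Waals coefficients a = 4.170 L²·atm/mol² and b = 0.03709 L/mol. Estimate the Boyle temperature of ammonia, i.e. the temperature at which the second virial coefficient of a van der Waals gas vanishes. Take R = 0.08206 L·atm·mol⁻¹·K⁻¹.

For a van der Waals gas the second virial coefficient B₂ = b − a/(RT) vanishes at T_B = a/(Rb).
T_B = 4.170/(0.08206×0.03709) = 4.170/0.0030436 = 1370 K

T_B ≈ 1370 K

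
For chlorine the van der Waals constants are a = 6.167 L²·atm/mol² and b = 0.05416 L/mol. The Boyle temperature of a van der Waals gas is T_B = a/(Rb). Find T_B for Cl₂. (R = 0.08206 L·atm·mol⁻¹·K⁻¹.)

For a van der Waals gas the second virial coefficient B₂ = b − a/(RT) vanishes at T_B = a/(Rb).
T_B = 6.167/(0.08206×0.05416) = 6.167/0.0044444 = 1388 K

T_B ≈ 1388 K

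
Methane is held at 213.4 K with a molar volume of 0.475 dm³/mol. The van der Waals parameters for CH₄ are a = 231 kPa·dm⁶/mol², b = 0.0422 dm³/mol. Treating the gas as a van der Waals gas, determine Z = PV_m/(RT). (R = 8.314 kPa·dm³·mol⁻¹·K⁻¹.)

P = RT/(V_m − b) − a/V_m² = (8.314)(213.4)/(0.475 − 0.0422) − 231/(0.475)²
  = 1774.2/0.43280 − 1023.8 = 4099.4 − 1023.8 = 3075.6 kPa
Z = PV_m/(RT) = (3075.6)(0.475)/((8.314)(213.4)) = 1460.9/1774.2 = 0.8234

Z ≈ 0.8234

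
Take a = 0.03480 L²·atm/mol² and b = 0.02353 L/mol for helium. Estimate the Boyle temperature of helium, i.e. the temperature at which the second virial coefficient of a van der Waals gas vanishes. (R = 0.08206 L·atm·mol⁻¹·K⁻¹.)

For a van der Waals gas the second virial coefficient B₂ = b − a/(RT) vanishes at T_B = a/(Rb).
T_B = 0.03480/(0.08206×0.02353) = 0.03480/0.0019309 = 18.02 K

T_B ≈ 18.02 K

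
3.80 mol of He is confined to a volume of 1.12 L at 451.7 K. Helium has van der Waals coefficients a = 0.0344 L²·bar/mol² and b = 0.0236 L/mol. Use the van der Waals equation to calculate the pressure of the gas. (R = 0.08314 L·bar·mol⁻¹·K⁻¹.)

P = nRT/(V − nb) − a n²/V²
nRT/(V − nb) = (3.80)(0.08314)(451.7)/(1.12 − 3.80×0.0236) = 142.71/1.0303 = 138.51 bar
a n²/V² = (0.0344)(3.80)²/(1.12)² = 0.39599 bar
P = 138.51 − 0.39599 = 138.1 bar

P ≈ 138.1 bar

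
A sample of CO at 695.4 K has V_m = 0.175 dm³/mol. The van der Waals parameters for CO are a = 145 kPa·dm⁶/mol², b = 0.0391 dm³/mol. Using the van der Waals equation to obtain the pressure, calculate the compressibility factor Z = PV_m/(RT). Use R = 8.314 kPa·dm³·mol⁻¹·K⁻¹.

Z ≈ 1.144

P = RT/(V_m − b) − a/V_m² = (8.314)(695.4)/(0.175 − 0.0391) − 145/(0.175)²
  = 5781.6/0.13590 − 4734.7 = 42543 − 4734.7 = 37808 kPa
Z = PV_m/(RT) = (37808)(0.175)/((8.314)(695.4)) = 6616.4/5781.6 = 1.144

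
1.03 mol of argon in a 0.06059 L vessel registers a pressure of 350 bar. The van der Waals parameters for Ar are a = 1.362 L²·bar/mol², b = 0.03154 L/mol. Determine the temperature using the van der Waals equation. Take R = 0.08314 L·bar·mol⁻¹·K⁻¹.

T = (P + a n²/V²)(V − nb)/(nR)
P + a n²/V² = 350 + (1.362)(1.03)²/(0.06059)² = 743.60 bar
V − nb = 0.06059 − (1.03)(0.03154) = 0.028104 L
T = (743.60)(0.028104)/((1.03)(0.08314)) = 244.0 K

T ≈ 244.0 K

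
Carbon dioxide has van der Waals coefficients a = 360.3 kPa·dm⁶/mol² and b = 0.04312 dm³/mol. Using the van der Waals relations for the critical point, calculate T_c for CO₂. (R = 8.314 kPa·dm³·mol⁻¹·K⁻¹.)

T_c ≈ 297.8 K

For a van der Waals gas, T_c = 8a/(27Rb).
T_c = 8×360.3/(27×8.314×0.04312) = 2882.4/9.6795 = 297.8 K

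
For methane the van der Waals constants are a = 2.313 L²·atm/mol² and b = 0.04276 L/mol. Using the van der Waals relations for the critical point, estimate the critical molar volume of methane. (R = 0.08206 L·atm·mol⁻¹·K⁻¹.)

V_m,c ≈ 0.1283 L/mol

For a van der Waals gas, V_m,c = 3b.
V_m,c = 3×0.04276 = 0.1283 L/mol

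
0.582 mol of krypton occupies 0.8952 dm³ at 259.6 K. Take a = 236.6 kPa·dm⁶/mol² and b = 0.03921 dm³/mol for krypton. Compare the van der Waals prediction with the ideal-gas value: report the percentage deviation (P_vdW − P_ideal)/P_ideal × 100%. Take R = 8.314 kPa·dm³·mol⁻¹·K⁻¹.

-4.51 %

Ideal: P_ideal = nRT/V = (0.582)(8.314)(259.6)/0.8952 = 1403.19 kPa
vdW: P = nRT/(V − nb) − a n²/V² = 1256.14/0.872380 − 80.1421/0.801383 = 1439.90 − 100.005 = 1339.90 kPa
% deviation = (1339.90 − 1403.19)/1403.19 × 100% = -4.51%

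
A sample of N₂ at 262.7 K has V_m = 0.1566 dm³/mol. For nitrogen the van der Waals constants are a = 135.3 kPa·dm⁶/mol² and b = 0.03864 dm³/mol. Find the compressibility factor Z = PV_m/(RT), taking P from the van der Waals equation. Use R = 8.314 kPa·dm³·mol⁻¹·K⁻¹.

P = RT/(V_m − b) − a/V_m² = (8.314)(262.7)/(0.1566 − 0.03864) − 135.3/(0.1566)²
  = 2184.1/0.11796 − 5517.1 = 18516 − 5517.1 = 12999 kPa
Z = PV_m/(RT) = (12999)(0.1566)/((8.314)(262.7)) = 2035.6/2184.1 = 0.9320

Z ≈ 0.9320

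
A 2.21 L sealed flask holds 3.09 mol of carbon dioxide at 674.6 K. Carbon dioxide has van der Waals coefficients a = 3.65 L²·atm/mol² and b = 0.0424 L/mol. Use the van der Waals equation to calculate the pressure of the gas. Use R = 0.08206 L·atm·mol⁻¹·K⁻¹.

P ≈ 75.14 atm

P = nRT/(V − nb) − a n²/V²
nRT/(V − nb) = (3.09)(0.08206)(674.6)/(2.21 − 3.09×0.0424) = 171.06/2.0790 = 82.280 atm
a n²/V² = (3.65)(3.09)²/(2.21)² = 7.1355 atm
P = 82.280 − 7.1355 = 75.14 atm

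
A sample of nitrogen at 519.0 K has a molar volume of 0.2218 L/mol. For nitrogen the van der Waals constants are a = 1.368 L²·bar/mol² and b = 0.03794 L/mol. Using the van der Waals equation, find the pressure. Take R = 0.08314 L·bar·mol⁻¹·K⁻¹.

P ≈ 206.9 bar

P = RT/(V_m − b) − a/V_m²
RT/(V_m − b) = (0.08314)(519.0)/(0.2218 − 0.03794) = 43.150/0.18386 = 234.69 bar
a/V_m² = 1.368/(0.2218)² = 27.808 bar
P = 234.69 − 27.808 = 206.9 bar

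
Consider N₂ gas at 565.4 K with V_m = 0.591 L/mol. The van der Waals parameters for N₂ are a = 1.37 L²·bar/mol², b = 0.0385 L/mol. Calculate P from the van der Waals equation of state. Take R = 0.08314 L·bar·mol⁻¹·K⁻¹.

P = RT/(V_m − b) − a/V_m²
RT/(V_m − b) = (0.08314)(565.4)/(0.591 − 0.0385) = 47.007/0.55250 = 85.081 bar
a/V_m² = 1.37/(0.591)² = 3.9223 bar
P = 85.081 − 3.9223 = 81.16 bar

P ≈ 81.16 bar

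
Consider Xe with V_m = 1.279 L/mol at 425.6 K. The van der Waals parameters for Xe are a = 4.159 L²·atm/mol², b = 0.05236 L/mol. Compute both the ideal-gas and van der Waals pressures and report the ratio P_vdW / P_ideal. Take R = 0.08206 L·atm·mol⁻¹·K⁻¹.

P_vdW / P_ideal ≈ 0.9496

Ideal: P_ideal = RT/V_m = (0.08206)(425.6)/1.279 = 27.3063 atm
vdW: P = RT/(V_m − b) − a/V_m² = 34.9247/1.22664 − 4.159/1.63584 = 28.4718 − 2.54242 = 25.9294 atm
Ratio = 25.9294/27.3063 = 0.9496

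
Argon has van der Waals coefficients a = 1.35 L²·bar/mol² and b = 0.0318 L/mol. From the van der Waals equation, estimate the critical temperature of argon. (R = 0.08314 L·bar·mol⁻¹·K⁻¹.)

For a van der Waals gas, T_c = 8a/(27Rb).
T_c = 8×1.35/(27×0.08314×0.0318) = 10.800/0.071384 = 151.3 K

T_c ≈ 151.3 K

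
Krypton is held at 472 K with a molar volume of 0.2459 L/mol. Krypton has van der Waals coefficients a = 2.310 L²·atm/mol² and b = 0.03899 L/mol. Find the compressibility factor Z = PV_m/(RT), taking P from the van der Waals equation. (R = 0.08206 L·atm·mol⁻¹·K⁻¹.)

Z ≈ 0.9459

P = RT/(V_m − b) − a/V_m² = (0.08206)(472)/(0.2459 − 0.03899) − 2.310/(0.2459)²
  = 38.732/0.20691 − 38.203 = 187.19 − 38.203 = 148.99 atm
Z = PV_m/(RT) = (148.99)(0.2459)/((0.08206)(472)) = 36.637/38.732 = 0.9459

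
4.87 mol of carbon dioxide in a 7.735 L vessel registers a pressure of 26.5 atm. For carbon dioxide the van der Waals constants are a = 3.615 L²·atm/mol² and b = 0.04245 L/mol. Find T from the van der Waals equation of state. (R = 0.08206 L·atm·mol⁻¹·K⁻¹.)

T = (P + a n²/V²)(V − nb)/(nR)
P + a n²/V² = 26.5 + (3.615)(4.87)²/(7.735)² = 27.933 atm
V − nb = 7.735 − (4.87)(0.04245) = 7.5283 L
T = (27.933)(7.5283)/((4.87)(0.08206)) = 526.2 K

T ≈ 526.2 K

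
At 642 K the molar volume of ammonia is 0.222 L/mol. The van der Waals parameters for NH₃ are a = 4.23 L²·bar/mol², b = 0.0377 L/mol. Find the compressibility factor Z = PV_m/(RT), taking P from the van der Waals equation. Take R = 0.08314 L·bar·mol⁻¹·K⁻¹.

Z ≈ 0.8476

P = RT/(V_m − b) − a/V_m² = (0.08314)(642)/(0.222 − 0.0377) − 4.23/(0.222)²
  = 53.376/0.18430 − 85.829 = 289.61 − 85.829 = 203.78 bar
Z = PV_m/(RT) = (203.78)(0.222)/((0.08314)(642)) = 45.239/53.376 = 0.8476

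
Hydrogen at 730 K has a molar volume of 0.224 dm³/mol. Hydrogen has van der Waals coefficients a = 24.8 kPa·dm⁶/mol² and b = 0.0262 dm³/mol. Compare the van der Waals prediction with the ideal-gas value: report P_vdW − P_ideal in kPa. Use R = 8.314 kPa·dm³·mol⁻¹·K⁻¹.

Ideal: P_ideal = RT/V_m = (8.314)(730)/0.224 = 27094.7 kPa
vdW: P = RT/(V_m − b) − a/V_m² = 6069.22/0.197800 − 24.8/0.0501760 = 30683.6 − 494.260 = 30189.3 kPa
ΔP = 30189.3 − 27094.7 = 3095 kPa

ΔP ≈ 3095 kPa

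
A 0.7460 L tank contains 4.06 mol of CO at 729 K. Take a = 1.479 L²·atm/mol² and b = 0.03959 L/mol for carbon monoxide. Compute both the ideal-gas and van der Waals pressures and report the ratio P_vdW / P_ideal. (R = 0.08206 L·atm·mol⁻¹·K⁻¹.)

Ideal: P_ideal = nRT/V = (4.06)(0.08206)(729)/0.7460 = 325.571 atm
vdW: P = nRT/(V − nb) − a n²/V² = 242.876/0.585265 − 24.3792/0.556516 = 414.985 − 43.8068 = 371.178 atm
Ratio = 371.178/325.571 = 1.140

P_vdW / P_ideal ≈ 1.140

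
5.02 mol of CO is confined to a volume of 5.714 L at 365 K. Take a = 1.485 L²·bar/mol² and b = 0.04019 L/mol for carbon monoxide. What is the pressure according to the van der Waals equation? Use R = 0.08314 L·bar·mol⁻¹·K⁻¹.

P ≈ 26.49 bar

P = nRT/(V − nb) − a n²/V²
nRT/(V − nb) = (5.02)(0.08314)(365)/(5.714 − 5.02×0.04019) = 152.34/5.5122 = 27.637 bar
a n²/V² = (1.485)(5.02)²/(5.714)² = 1.1462 bar
P = 27.637 − 1.1462 = 26.49 bar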